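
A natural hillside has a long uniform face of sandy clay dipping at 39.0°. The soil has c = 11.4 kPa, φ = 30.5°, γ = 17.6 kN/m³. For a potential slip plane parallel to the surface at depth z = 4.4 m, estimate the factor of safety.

FS = 1.03

For an infinite slope with a slip plane parallel to the surface (no pore pressure): FS = [c + γz cos²β tanφ] / [γz sinβ cosβ].
γz = 17.6·4.4 = 77.44 kN/m²
Numerator = 11.4 + 77.44·cos²39.0°·tan30.5° = 11.4 + 77.44·0.6040·0.5890 = 38.950 kPa
Denominator = 77.44·sin39.0°·cos39.0° = 77.44·0.6293·0.7771 = 37.874 kPa
FS = 38.950 / 37.874 = 1.028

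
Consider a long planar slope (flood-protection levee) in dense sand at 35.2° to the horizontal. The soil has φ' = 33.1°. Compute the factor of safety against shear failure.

FS = 0.92

For a dry cohesionless infinite slope the factor of safety is FS = tanφ' / tanβ.
FS = tan33.1° / tan35.2° = 0.6519 / 0.7054 = 0.924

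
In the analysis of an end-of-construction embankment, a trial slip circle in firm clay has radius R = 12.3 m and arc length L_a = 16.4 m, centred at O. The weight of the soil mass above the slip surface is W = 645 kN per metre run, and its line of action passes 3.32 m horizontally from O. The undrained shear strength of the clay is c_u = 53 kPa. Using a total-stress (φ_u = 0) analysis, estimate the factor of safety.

Taking moments about the centre O, the resisting moment is provided by the undrained shear strength acting along the arc:
M_R = c_u·L_a·R = 53·16.40·12.3 = 10691.2 kN·m/m
M_D = W·d = 645·3.32 = 2141.4 kN·m/m
FS = M_R / M_D = 10691.2 / 2141.4 = 4.993

FS = 4.99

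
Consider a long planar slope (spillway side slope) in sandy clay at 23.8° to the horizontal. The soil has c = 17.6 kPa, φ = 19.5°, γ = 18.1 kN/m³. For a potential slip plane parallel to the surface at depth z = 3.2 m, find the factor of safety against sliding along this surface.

FS = 1.63

For an infinite slope with a slip plane parallel to the surface (no pore pressure): FS = [c + γz cos²β tanφ] / [γz sinβ cosβ].
γz = 18.1·3.2 = 57.92 kN/m²
Numerator = 17.6 + 57.92·cos²23.8°·tan19.5° = 17.6 + 57.92·0.8372·0.3541 = 34.770 kPa
Denominator = 57.92·sin23.8°·cos23.8° = 57.92·0.4035·0.9150 = 21.386 kPa
FS = 34.770 / 21.386 = 1.626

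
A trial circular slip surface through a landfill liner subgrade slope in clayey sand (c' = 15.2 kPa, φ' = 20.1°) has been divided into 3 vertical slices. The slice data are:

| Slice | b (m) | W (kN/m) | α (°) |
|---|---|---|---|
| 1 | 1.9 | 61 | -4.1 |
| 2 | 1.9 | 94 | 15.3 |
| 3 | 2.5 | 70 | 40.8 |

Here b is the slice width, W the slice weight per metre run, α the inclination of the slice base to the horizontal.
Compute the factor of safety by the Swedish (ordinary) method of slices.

FS = 2.78

Ordinary method of slices: FS = Σ[c'·Δl_i + (W_i cosα_i)·tanφ'] / Σ W_i sinα_i, with Δl_i = b_i / cosα_i.
Slice 1: Δl = 1.9/cos(-4.1°) = 1.905 m; N'_1 = 61·cos(-4.1°) = 60.8; c'Δl = 28.95; W sinα = -4.4
Slice 2: Δl = 1.9/cos15.3° = 1.970 m; N'_2 = 94·cos15.3° = 90.7; c'Δl = 29.94; W sinα = 24.8
Slice 3: Δl = 2.5/cos40.8° = 3.303 m; N'_3 = 70·cos40.8° = 53.0; c'Δl = 50.20; W sinα = 45.7
Σc'Δl = 109.1 kN/m; ΣN' = 204.5 kN/m; ΣW sinα = 66.2 kN/m
Resisting = 109.1 + 204.5·tan20.1° = 109.1 + 74.8 = 183.9 kN/m
FS = 183.9 / 66.2 = 2.779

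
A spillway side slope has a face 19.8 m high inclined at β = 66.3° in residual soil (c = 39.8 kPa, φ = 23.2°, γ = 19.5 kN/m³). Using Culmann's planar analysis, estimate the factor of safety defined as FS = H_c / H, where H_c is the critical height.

H_c = (4c/γ) · sinβ cosφ / [1 − cos(β − φ)]
    = (4·39.8/19.5) · sin66.3°·cos23.2° / [1 − cos43.1°]
    = 8.164 · 0.8416 / 0.2698 = 25.46 m
FS = H_c / H = 25.46 / 19.8 = 1.286

FS = 1.29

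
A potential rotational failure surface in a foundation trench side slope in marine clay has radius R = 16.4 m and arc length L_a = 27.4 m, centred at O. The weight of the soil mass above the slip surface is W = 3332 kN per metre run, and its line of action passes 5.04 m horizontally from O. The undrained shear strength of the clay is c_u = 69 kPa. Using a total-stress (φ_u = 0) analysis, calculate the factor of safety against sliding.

FS = 1.85

Taking moments about the centre O, the resisting moment is provided by the undrained shear strength acting along the arc:
M_R = c_u·L_a·R = 69·27.40·16.4 = 31005.8 kN·m/m
M_D = W·d = 3332·5.04 = 16793.3 kN·m/m
FS = M_R / M_D = 31005.8 / 16793.3 = 1.846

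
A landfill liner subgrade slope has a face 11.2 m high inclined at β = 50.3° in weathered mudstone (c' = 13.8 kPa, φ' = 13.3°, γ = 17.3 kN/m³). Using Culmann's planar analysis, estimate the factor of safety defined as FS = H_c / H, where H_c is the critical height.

H_c = (4c'/γ) · sinβ cosφ' / [1 − cos(β − φ')]
    = (4·13.8/17.3) · sin50.3°·cos13.3° / [1 − cos37.0°]
    = 3.191 · 0.7488 / 0.2014 = 11.86 m
FS = H_c / H = 11.86 / 11.2 = 1.059

FS = 1.06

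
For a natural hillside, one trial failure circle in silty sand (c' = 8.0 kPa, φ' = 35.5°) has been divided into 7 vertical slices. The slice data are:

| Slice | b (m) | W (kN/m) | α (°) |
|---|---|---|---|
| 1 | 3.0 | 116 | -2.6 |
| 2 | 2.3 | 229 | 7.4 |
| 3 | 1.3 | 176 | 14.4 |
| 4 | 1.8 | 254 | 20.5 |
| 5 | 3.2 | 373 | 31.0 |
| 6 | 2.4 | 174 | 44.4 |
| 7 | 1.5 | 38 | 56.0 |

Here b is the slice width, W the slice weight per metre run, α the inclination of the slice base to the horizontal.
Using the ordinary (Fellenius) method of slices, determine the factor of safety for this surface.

FS = 2.02

Ordinary method of slices: FS = Σ[c'·Δl_i + (W_i cosα_i)·tanφ'] / Σ W_i sinα_i, with Δl_i = b_i / cosα_i.
Slice 1: Δl = 3.0/cos(-2.6°) = 3.003 m; N'_1 = 116·cos(-2.6°) = 115.9; c'Δl = 24.02; W sinα = -5.3
Slice 2: Δl = 2.3/cos7.4° = 2.319 m; N'_2 = 229·cos7.4° = 227.1; c'Δl = 18.55; W sinα = 29.5
Slice 3: Δl = 1.3/cos14.4° = 1.342 m; N'_3 = 176·cos14.4° = 170.5; c'Δl = 10.74; W sinα = 43.8
Slice 4: Δl = 1.8/cos20.5° = 1.922 m; N'_4 = 254·cos20.5° = 237.9; c'Δl = 15.37; W sinα = 89.0
Slice 5: Δl = 3.2/cos31.0° = 3.733 m; N'_5 = 373·cos31.0° = 319.7; c'Δl = 29.87; W sinα = 192.1
Slice 6: Δl = 2.4/cos44.4° = 3.359 m; N'_6 = 174·cos44.4° = 124.3; c'Δl = 26.87; W sinα = 121.7
Slice 7: Δl = 1.5/cos56.0° = 2.682 m; N'_7 = 38·cos56.0° = 21.2; c'Δl = 21.46; W sinα = 31.5
Σc'Δl = 146.9 kN/m; ΣN' = 1216.6 kN/m; ΣW sinα = 502.3 kN/m
Resisting = 146.9 + 1216.6·tan35.5° = 146.9 + 867.8 = 1014.7 kN/m
FS = 1014.7 / 502.3 = 2.020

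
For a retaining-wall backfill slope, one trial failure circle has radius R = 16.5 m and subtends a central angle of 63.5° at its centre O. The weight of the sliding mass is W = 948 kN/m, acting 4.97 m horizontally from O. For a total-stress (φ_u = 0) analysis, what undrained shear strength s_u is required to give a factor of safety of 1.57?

FS = s_u·L_a·R / (W·d), so s_u = FS·W·d / (L_a·R).
Arc length L_a = R·θ = 16.5·(63.5°·π/180) = 16.5·1.1083 = 18.29 m
s_u = 1.57·948·4.97 / (18.29·16.5) = 7397.1 / 301.73 = 24.52 kPa

s_u = 24.5 kPa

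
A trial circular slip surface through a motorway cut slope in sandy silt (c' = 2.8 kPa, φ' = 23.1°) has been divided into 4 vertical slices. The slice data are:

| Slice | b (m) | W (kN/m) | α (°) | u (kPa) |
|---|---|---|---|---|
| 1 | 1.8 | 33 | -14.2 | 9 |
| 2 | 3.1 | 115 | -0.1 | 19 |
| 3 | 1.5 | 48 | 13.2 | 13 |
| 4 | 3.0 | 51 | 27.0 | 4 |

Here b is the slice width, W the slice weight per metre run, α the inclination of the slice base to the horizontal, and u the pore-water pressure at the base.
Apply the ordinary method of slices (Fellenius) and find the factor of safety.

Ordinary method of slices: FS = Σ[c'·Δl_i + (W_i cosα_i − u_i·Δl_i)·tanφ'] / Σ W_i sinα_i, with Δl_i = b_i / cosα_i.
Slice 1: Δl = 1.8/cos(-14.2°) = 1.857 m; N'_1 = 33·cos(-14.2°) − 9·1.857 = 15.3; c'Δl = 5.20; W sinα = -8.1
Slice 2: Δl = 3.1/cos(-0.1°) = 3.100 m; N'_2 = 115·cos(-0.1°) − 19·3.100 = 56.1; c'Δl = 8.68; W sinα = -0.2
Slice 3: Δl = 1.5/cos13.2° = 1.541 m; N'_3 = 48·cos13.2° − 13·1.541 = 26.7; c'Δl = 4.31; W sinα = 11.0
Slice 4: Δl = 3.0/cos27.0° = 3.367 m; N'_4 = 51·cos27.0° − 4·3.367 = 32.0; c'Δl = 9.43; W sinα = 23.2
Σc'Δl = 27.6 kN/m; ΣN' = 130.1 kN/m; ΣW sinα = 25.8 kN/m
Resisting = 27.6 + 130.1·tan23.1° = 27.6 + 55.5 = 83.1 kN/m
FS = 83.1 / 25.8 = 3.218

FS = 3.22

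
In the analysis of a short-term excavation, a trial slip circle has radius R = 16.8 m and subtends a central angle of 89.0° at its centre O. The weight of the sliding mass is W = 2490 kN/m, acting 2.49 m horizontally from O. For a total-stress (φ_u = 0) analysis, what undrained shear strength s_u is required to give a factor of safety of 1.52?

FS = s_u·L_a·R / (W·d), so s_u = FS·W·d / (L_a·R).
Arc length L_a = R·θ = 16.8·(89.0°·π/180) = 16.8·1.5533 = 26.10 m
s_u = 1.52·2490·2.49 / (26.10·16.8) = 9424.2 / 438.42 = 21.50 kPa

s_u = 21.5 kPa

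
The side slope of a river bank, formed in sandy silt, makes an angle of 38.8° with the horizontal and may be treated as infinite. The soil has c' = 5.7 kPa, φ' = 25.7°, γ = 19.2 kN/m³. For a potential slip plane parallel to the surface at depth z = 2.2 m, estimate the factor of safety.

For an infinite slope with a slip plane parallel to the surface (no pore pressure): FS = [c' + γz cos²β tanφ'] / [γz sinβ cosβ].
γz = 19.2·2.2 = 42.24 kN/m²
Numerator = 5.7 + 42.24·cos²38.8°·tan25.7° = 5.7 + 42.24·0.6074·0.4813 = 18.047 kPa
Denominator = 42.24·sin38.8°·cos38.8° = 42.24·0.6266·0.7793 = 20.627 kPa
FS = 18.047 / 20.627 = 0.875

FS = 0.87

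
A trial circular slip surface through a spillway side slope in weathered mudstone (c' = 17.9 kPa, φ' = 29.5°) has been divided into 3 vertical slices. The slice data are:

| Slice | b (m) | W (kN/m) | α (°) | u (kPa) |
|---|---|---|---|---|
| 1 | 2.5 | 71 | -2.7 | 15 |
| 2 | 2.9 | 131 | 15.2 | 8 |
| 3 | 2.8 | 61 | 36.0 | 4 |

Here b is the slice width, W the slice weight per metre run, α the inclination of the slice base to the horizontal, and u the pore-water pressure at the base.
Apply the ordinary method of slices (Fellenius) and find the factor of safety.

FS = 3.85

Ordinary method of slices: FS = Σ[c'·Δl_i + (W_i cosα_i − u_i·Δl_i)·tanφ'] / Σ W_i sinα_i, with Δl_i = b_i / cosα_i.
Slice 1: Δl = 2.5/cos(-2.7°) = 2.503 m; N'_1 = 71·cos(-2.7°) − 15·2.503 = 33.4; c'Δl = 44.80; W sinα = -3.3
Slice 2: Δl = 2.9/cos15.2° = 3.005 m; N'_2 = 131·cos15.2° − 8·3.005 = 102.4; c'Δl = 53.79; W sinα = 34.3
Slice 3: Δl = 2.8/cos36.0° = 3.461 m; N'_3 = 61·cos36.0° − 4·3.461 = 35.5; c'Δl = 61.95; W sinα = 35.9
Σc'Δl = 160.5 kN/m; ΣN' = 171.3 kN/m; ΣW sinα = 66.9 kN/m
Resisting = 160.5 + 171.3·tan29.5° = 160.5 + 96.9 = 257.4 kN/m
FS = 257.4 / 66.9 = 3.851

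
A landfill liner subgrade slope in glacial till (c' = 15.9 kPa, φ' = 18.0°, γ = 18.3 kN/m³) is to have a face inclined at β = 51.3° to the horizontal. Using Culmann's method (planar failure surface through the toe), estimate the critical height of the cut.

H_c = 15.71 m

Culmann's analysis gives the critical failure plane at α_cr = (β + φ')/2 = (51.3 + 18.0)/2 = 34.6°, and the critical height
H_c = (4c'/γ) · sinβ cosφ' / [1 − cos(β − φ')]
    = (4·15.9/18.3) · sin51.3°·cos18.0° / [1 − cos(33.3°)]
    = 3.475 · 0.7804·0.9511 / [1 − 0.8358]
    = 3.475 · 0.7422 / 0.1642
    = 15.71 m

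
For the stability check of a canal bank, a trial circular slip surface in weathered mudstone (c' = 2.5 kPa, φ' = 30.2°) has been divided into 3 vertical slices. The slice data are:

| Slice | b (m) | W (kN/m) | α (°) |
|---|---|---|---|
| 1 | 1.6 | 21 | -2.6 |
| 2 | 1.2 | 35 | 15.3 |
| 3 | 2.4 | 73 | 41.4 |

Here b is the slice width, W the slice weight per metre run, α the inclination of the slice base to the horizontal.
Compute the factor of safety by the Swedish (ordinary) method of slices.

FS = 1.39

Ordinary method of slices: FS = Σ[c'·Δl_i + (W_i cosα_i)·tanφ'] / Σ W_i sinα_i, with Δl_i = b_i / cosα_i.
Slice 1: Δl = 1.6/cos(-2.6°) = 1.602 m; N'_1 = 21·cos(-2.6°) = 21.0; c'Δl = 4.00; W sinα = -1.0
Slice 2: Δl = 1.2/cos15.3° = 1.244 m; N'_2 = 35·cos15.3° = 33.8; c'Δl = 3.11; W sinα = 9.2
Slice 3: Δl = 2.4/cos41.4° = 3.200 m; N'_3 = 73·cos41.4° = 54.8; c'Δl = 8.00; W sinα = 48.3
Σc'Δl = 15.1 kN/m; ΣN' = 109.5 kN/m; ΣW sinα = 56.6 kN/m
Resisting = 15.1 + 109.5·tan30.2° = 15.1 + 63.7 = 78.8 kN/m
FS = 78.8 / 56.6 = 1.394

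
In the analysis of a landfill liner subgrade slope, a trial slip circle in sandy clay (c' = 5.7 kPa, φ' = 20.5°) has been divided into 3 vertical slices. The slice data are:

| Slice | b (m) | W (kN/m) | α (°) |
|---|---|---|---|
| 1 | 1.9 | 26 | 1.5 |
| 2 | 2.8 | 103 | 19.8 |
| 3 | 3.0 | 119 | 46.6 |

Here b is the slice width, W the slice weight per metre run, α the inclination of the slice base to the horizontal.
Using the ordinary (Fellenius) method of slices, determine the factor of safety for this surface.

FS = 1.06

Ordinary method of slices: FS = Σ[c'·Δl_i + (W_i cosα_i)·tanφ'] / Σ W_i sinα_i, with Δl_i = b_i / cosα_i.
Slice 1: Δl = 1.9/cos1.5° = 1.901 m; N'_1 = 26·cos1.5° = 26.0; c'Δl = 10.83; W sinα = 0.7
Slice 2: Δl = 2.8/cos19.8° = 2.976 m; N'_2 = 103·cos19.8° = 96.9; c'Δl = 16.96; W sinα = 34.9
Slice 3: Δl = 3.0/cos46.6° = 4.366 m; N'_3 = 119·cos46.6° = 81.8; c'Δl = 24.89; W sinα = 86.5
Σc'Δl = 52.7 kN/m; ΣN' = 204.7 kN/m; ΣW sinα = 122.0 kN/m
Resisting = 52.7 + 204.7·tan20.5° = 52.7 + 76.5 = 129.2 kN/m
FS = 129.2 / 122.0 = 1.059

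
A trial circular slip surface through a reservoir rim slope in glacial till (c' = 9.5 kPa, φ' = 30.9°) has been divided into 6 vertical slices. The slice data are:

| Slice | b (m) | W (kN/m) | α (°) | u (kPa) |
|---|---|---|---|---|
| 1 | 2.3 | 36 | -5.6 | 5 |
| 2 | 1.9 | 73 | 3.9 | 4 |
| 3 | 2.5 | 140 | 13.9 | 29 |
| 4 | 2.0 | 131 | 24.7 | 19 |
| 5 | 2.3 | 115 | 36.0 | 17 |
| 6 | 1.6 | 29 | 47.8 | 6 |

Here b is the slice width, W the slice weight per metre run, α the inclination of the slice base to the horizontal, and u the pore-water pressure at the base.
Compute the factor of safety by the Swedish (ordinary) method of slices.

FS = 1.68

Ordinary method of slices: FS = Σ[c'·Δl_i + (W_i cosα_i − u_i·Δl_i)·tanφ'] / Σ W_i sinα_i, with Δl_i = b_i / cosα_i.
Slice 1: Δl = 2.3/cos(-5.6°) = 2.311 m; N'_1 = 36·cos(-5.6°) − 5·2.311 = 24.3; c'Δl = 21.95; W sinα = -3.5
Slice 2: Δl = 1.9/cos3.9° = 1.904 m; N'_2 = 73·cos3.9° − 4·1.904 = 65.2; c'Δl = 18.09; W sinα = 5.0
Slice 3: Δl = 2.5/cos13.9° = 2.575 m; N'_3 = 140·cos13.9° − 29·2.575 = 61.2; c'Δl = 24.47; W sinα = 33.6
Slice 4: Δl = 2.0/cos24.7° = 2.201 m; N'_4 = 131·cos24.7° − 19·2.201 = 77.2; c'Δl = 20.91; W sinα = 54.7
Slice 5: Δl = 2.3/cos36.0° = 2.843 m; N'_5 = 115·cos36.0° − 17·2.843 = 44.7; c'Δl = 27.01; W sinα = 67.6
Slice 6: Δl = 1.6/cos47.8° = 2.382 m; N'_6 = 29·cos47.8° − 6·2.382 = 5.2; c'Δl = 22.63; W sinα = 21.5
Σc'Δl = 135.1 kN/m; ΣN' = 277.8 kN/m; ΣW sinα = 178.9 kN/m
Resisting = 135.1 + 277.8·tan30.9° = 135.1 + 166.2 = 301.3 kN/m
FS = 301.3 / 178.9 = 1.684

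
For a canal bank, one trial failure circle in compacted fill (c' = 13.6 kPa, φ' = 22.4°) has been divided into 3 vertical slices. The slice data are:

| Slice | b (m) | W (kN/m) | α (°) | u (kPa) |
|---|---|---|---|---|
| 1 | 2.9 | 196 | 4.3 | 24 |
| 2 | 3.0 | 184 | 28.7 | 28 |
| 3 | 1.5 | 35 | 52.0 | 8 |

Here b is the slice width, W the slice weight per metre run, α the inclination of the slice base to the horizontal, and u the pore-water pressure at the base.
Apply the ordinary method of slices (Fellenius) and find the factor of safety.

Ordinary method of slices: FS = Σ[c'·Δl_i + (W_i cosα_i − u_i·Δl_i)·tanφ'] / Σ W_i sinα_i, with Δl_i = b_i / cosα_i.
Slice 1: Δl = 2.9/cos4.3° = 2.908 m; N'_1 = 196·cos4.3° − 24·2.908 = 125.7; c'Δl = 39.55; W sinα = 14.7
Slice 2: Δl = 3.0/cos28.7° = 3.420 m; N'_2 = 184·cos28.7° − 28·3.420 = 65.6; c'Δl = 46.51; W sinα = 88.4
Slice 3: Δl = 1.5/cos52.0° = 2.436 m; N'_3 = 35·cos52.0° − 8·2.436 = 2.1; c'Δl = 33.14; W sinα = 27.6
Σc'Δl = 119.2 kN/m; ΣN' = 193.3 kN/m; ΣW sinα = 130.6 kN/m
Resisting = 119.2 + 193.3·tan22.4° = 119.2 + 79.7 = 198.9 kN/m
FS = 198.9 / 130.6 = 1.522

FS = 1.52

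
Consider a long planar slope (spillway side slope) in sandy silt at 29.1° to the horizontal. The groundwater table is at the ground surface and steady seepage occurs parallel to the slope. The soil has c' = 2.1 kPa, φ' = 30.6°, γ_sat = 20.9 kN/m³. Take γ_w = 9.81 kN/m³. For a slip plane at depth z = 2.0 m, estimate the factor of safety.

With seepage parallel to the slope and the water table at the surface, the effective normal stress on the slip plane uses the buoyant unit weight γ' = γ_sat − γ_w while the driving shear stress uses γ_sat:
FS = [c' + γ' z cos²β tanφ'] / [γ_sat z sinβ cosβ]
γ' = 20.9 − 9.81 = 11.09 kN/m³
Numerator = 2.1 + 11.09·2.0·cos²29.1°·tan30.6° = 2.1 + 11.09·2.0·0.7635·0.5914 = 12.115 kPa
Denominator = 20.9·2.0·sin29.1°·cos29.1° = 20.9·2.0·0.4863·0.8738 = 17.763 kPa
FS = 12.115 / 17.763 = 0.682

FS = 0.68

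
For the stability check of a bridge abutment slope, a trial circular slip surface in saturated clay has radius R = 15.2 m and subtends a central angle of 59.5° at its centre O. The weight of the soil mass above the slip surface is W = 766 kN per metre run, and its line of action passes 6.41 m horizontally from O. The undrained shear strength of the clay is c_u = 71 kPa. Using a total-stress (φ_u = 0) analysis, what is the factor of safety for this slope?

Taking moments about the centre O, the resisting moment is provided by the undrained shear strength acting along the arc:
Arc length L_a = R·θ = 15.2·(59.5°·π/180) = 15.2·1.0385 = 15.78 m
M_R = c_u·L_a·R = 71·15.78·15.2 = 17034.9 kN·m/m
M_D = W·d = 766·6.41 = 4910.1 kN·m/m
FS = M_R / M_D = 17034.9 / 4910.1 = 3.469

FS = 3.47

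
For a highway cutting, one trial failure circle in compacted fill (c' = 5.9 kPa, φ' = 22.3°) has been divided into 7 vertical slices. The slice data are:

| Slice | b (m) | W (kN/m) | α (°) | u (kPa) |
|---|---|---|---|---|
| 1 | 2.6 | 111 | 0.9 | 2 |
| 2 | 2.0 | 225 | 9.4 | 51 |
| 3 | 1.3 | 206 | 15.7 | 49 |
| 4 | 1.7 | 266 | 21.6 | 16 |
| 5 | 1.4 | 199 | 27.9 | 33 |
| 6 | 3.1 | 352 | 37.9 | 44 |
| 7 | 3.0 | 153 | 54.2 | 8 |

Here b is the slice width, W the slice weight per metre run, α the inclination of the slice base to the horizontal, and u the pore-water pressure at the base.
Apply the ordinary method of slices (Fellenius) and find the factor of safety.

Ordinary method of slices: FS = Σ[c'·Δl_i + (W_i cosα_i − u_i·Δl_i)·tanφ'] / Σ W_i sinα_i, with Δl_i = b_i / cosα_i.
Slice 1: Δl = 2.6/cos0.9° = 2.600 m; N'_1 = 111·cos0.9° − 2·2.600 = 105.8; c'Δl = 15.34; W sinα = 1.7
Slice 2: Δl = 2.0/cos9.4° = 2.027 m; N'_2 = 225·cos9.4° − 51·2.027 = 118.6; c'Δl = 11.96; W sinα = 36.7
Slice 3: Δl = 1.3/cos15.7° = 1.350 m; N'_3 = 206·cos15.7° − 49·1.350 = 132.1; c'Δl = 7.97; W sinα = 55.7
Slice 4: Δl = 1.7/cos21.6° = 1.828 m; N'_4 = 266·cos21.6° − 16·1.828 = 218.1; c'Δl = 10.79; W sinα = 97.9
Slice 5: Δl = 1.4/cos27.9° = 1.584 m; N'_5 = 199·cos27.9° − 33·1.584 = 123.6; c'Δl = 9.35; W sinα = 93.1
Slice 6: Δl = 3.1/cos37.9° = 3.929 m; N'_6 = 352·cos37.9° − 44·3.929 = 104.9; c'Δl = 23.18; W sinα = 216.2
Slice 7: Δl = 3.0/cos54.2° = 5.129 m; N'_7 = 153·cos54.2° − 8·5.129 = 48.5; c'Δl = 30.26; W sinα = 124.1
Σc'Δl = 108.8 kN/m; ΣN' = 851.6 kN/m; ΣW sinα = 625.6 kN/m
Resisting = 108.8 + 851.6·tan22.3° = 108.8 + 349.2 = 458.1 kN/m
FS = 458.1 / 625.6 = 0.732

FS = 0.73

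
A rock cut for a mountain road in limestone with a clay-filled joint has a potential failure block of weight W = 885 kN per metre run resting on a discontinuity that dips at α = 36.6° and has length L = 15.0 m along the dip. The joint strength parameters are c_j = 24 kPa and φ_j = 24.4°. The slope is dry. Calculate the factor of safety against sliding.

FS = 1.29

Resolving the block weight along and normal to the plane and applying the Mohr–Coulomb strength on the joint:
N' = W cosα = 885·cos36.6° = 710.5 kN/m
Driving force T = W sinα = 885·sin36.6° = 527.7 kN/m
Resisting force R = c_j·L + N'·tanφ_j = 24·15.0 + 710.5·tan24.4° = 360.0 + 322.3 = 682.3 kN/m
FS = R / T = 682.3 / 527.7 = 1.293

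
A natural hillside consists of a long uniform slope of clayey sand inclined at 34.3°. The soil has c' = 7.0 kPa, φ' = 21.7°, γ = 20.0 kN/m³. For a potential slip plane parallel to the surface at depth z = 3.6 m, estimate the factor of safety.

FS = 0.79

For an infinite slope with a slip plane parallel to the surface (no pore pressure): FS = [c' + γz cos²β tanφ'] / [γz sinβ cosβ].
γz = 20.0·3.6 = 72.00 kN/m²
Numerator = 7.0 + 72.00·cos²34.3°·tan21.7° = 7.0 + 72.00·0.6824·0.3979 = 26.553 kPa
Denominator = 72.00·sin34.3°·cos34.3° = 72.00·0.5635·0.8261 = 33.518 kPa
FS = 26.553 / 33.518 = 0.792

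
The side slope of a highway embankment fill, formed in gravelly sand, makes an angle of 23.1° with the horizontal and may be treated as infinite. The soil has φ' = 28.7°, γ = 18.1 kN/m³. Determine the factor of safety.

FS = 1.28

For a dry cohesionless infinite slope the factor of safety is FS = tanφ' / tanβ.
FS = tan28.7° / tan23.1° = 0.5475 / 0.4265 = 1.284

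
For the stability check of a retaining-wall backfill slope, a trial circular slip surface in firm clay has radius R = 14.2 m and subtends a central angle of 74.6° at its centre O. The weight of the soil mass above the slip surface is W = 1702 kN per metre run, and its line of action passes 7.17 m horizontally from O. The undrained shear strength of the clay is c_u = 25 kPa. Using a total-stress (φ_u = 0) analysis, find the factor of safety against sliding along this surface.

Taking moments about the centre O, the resisting moment is provided by the undrained shear strength acting along the arc:
Arc length L_a = R·θ = 14.2·(74.6°·π/180) = 14.2·1.3020 = 18.49 m
M_R = c_u·L_a·R = 25·18.49·14.2 = 6563.5 kN·m/m
M_D = W·d = 1702·7.17 = 12203.3 kN·m/m
FS = M_R / M_D = 6563.5 / 12203.3 = 0.538

FS = 0.54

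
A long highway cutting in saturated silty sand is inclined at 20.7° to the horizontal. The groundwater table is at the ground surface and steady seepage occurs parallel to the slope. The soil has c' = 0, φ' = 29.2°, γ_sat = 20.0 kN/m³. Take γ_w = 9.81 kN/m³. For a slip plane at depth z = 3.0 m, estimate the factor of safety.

With seepage parallel to the slope and the water table at the surface, the effective normal stress on the slip plane uses the buoyant unit weight γ' = γ_sat − γ_w while the driving shear stress uses γ_sat:
FS = [c' + γ' z cos²β tanφ'] / [γ_sat z sinβ cosβ]
(For c' = 0 this reduces to FS = (γ'/γ_sat)·tanφ'/tanβ.)
γ' = 20.0 − 9.81 = 10.19 kN/m³
Numerator = 0.0 + 10.19·3.0·cos²20.7°·tan29.2° = 0.0 + 10.19·3.0·0.8751·0.5589 = 14.950 kPa
Denominator = 20.0·3.0·sin20.7°·cos20.7° = 20.0·3.0·0.3535·0.9354 = 19.839 kPa
FS = 14.950 / 19.839 = 0.754

FS = 0.75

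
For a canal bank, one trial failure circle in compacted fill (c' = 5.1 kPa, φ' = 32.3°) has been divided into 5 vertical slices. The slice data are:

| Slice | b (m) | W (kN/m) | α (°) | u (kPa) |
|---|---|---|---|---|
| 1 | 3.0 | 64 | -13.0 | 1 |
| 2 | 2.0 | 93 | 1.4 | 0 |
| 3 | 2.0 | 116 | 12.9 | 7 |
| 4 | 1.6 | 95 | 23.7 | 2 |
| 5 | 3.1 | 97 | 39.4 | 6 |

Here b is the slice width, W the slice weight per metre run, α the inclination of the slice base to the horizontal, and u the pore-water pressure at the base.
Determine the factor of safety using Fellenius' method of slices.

Ordinary method of slices: FS = Σ[c'·Δl_i + (W_i cosα_i − u_i·Δl_i)·tanφ'] / Σ W_i sinα_i, with Δl_i = b_i / cosα_i.
Slice 1: Δl = 3.0/cos(-13.0°) = 3.079 m; N'_1 = 64·cos(-13.0°) − 1·3.079 = 59.3; c'Δl = 15.70; W sinα = -14.4
Slice 2: Δl = 2.0/cos1.4° = 2.001 m; N'_2 = 93·cos1.4° − 0·2.001 = 93.0; c'Δl = 10.20; W sinα = 2.3
Slice 3: Δl = 2.0/cos12.9° = 2.052 m; N'_3 = 116·cos12.9° − 7·2.052 = 98.7; c'Δl = 10.46; W sinα = 25.9
Slice 4: Δl = 1.6/cos23.7° = 1.747 m; N'_4 = 95·cos23.7° − 2·1.747 = 83.5; c'Δl = 8.91; W sinα = 38.2
Slice 5: Δl = 3.1/cos39.4° = 4.012 m; N'_5 = 97·cos39.4° − 6·4.012 = 50.9; c'Δl = 20.46; W sinα = 61.6
Σc'Δl = 65.7 kN/m; ΣN' = 385.3 kN/m; ΣW sinα = 113.5 kN/m
Resisting = 65.7 + 385.3·tan32.3° = 65.7 + 243.6 = 309.3 kN/m
FS = 309.3 / 113.5 = 2.725

FS = 2.72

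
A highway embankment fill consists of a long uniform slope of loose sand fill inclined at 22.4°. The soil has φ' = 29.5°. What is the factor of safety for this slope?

For a dry cohesionless infinite slope the factor of safety is FS = tanφ' / tanβ.
FS = tan29.5° / tan22.4° = 0.5658 / 0.4122 = 1.373

FS = 1.37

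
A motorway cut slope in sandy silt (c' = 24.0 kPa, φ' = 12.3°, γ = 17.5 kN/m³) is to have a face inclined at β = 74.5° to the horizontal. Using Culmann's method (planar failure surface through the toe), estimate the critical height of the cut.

Culmann's analysis gives the critical failure plane at α_cr = (β + φ')/2 = (74.5 + 12.3)/2 = 43.4°, and the critical height
H_c = (4c'/γ) · sinβ cosφ' / [1 − cos(β − φ')]
    = (4·24.0/17.5) · sin74.5°·cos12.3° / [1 − cos(62.2°)]
    = 5.486 · 0.9636·0.9770 / [1 − 0.4664]
    = 5.486 · 0.9415 / 0.5336
    = 9.68 m

H_c = 9.68 m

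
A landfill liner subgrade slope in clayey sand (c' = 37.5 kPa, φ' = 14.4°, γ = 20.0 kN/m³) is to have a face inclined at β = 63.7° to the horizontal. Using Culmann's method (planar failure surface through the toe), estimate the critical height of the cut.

H_c = 18.72 m

Culmann's analysis gives the critical failure plane at α_cr = (β + φ')/2 = (63.7 + 14.4)/2 = 39.1°, and the critical height
H_c = (4c'/γ) · sinβ cosφ' / [1 − cos(β − φ')]
    = (4·37.5/20.0) · sin63.7°·cos14.4° / [1 − cos(49.3°)]
    = 7.500 · 0.8965·0.9686 / [1 − 0.6521]
    = 7.500 · 0.8683 / 0.3479
    = 18.72 m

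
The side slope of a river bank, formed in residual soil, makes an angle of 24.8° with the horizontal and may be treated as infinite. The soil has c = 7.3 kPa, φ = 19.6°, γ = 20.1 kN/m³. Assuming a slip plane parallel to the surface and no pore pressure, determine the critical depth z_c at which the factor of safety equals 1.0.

z_c = 4.16 m

Setting FS = 1.00 in FS = [c + γz cos²β tanφ] / [γz sinβ cosβ] and solving for z:
z = c / [γ cosβ (FS·sinβ − cosβ·tanφ)]
  = 7.3 / [20.1·cos24.8°·(1.00·sin24.8° − cos24.8°·tan19.6°)]
  = 7.3 / [20.1·0.9078·(1.00·0.4195 − 0.9078·0.3561)]
  = 7.3 / 1.7554 = 4.159 m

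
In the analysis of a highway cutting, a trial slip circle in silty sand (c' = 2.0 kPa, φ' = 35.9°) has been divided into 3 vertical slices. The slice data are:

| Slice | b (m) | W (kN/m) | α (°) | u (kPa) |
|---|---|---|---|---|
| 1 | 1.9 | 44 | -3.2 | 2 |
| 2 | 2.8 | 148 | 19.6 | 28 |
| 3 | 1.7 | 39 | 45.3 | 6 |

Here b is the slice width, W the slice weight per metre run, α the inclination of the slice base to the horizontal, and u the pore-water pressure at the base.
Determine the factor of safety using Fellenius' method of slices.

Ordinary method of slices: FS = Σ[c'·Δl_i + (W_i cosα_i − u_i·Δl_i)·tanφ'] / Σ W_i sinα_i, with Δl_i = b_i / cosα_i.
Slice 1: Δl = 1.9/cos(-3.2°) = 1.903 m; N'_1 = 44·cos(-3.2°) − 2·1.903 = 40.1; c'Δl = 3.81; W sinα = -2.5
Slice 2: Δl = 2.8/cos19.6° = 2.972 m; N'_2 = 148·cos19.6° − 28·2.972 = 56.2; c'Δl = 5.94; W sinα = 49.6
Slice 3: Δl = 1.7/cos45.3° = 2.417 m; N'_3 = 39·cos45.3° − 6·2.417 = 12.9; c'Δl = 4.83; W sinα = 27.7
Σc'Δl = 14.6 kN/m; ΣN' = 109.3 kN/m; ΣW sinα = 74.9 kN/m
Resisting = 14.6 + 109.3·tan35.9° = 14.6 + 79.1 = 93.7 kN/m
FS = 93.7 / 74.9 = 1.250

FS = 1.25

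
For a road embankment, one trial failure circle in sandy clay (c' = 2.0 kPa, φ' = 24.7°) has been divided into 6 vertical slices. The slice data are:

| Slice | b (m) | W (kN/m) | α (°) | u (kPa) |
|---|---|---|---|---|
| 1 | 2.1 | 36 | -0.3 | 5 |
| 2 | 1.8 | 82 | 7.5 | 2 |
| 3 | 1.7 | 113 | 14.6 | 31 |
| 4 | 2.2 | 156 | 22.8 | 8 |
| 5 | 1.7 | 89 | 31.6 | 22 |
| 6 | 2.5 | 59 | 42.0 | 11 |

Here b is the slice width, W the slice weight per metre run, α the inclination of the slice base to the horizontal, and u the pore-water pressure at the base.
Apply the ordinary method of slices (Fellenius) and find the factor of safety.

FS = 0.94

Ordinary method of slices: FS = Σ[c'·Δl_i + (W_i cosα_i − u_i·Δl_i)·tanφ'] / Σ W_i sinα_i, with Δl_i = b_i / cosα_i.
Slice 1: Δl = 2.1/cos(-0.3°) = 2.100 m; N'_1 = 36·cos(-0.3°) − 5·2.100 = 25.5; c'Δl = 4.20; W sinα = -0.2
Slice 2: Δl = 1.8/cos7.5° = 1.816 m; N'_2 = 82·cos7.5° − 2·1.816 = 77.7; c'Δl = 3.63; W sinα = 10.7
Slice 3: Δl = 1.7/cos14.6° = 1.757 m; N'_3 = 113·cos14.6° − 31·1.757 = 54.9; c'Δl = 3.51; W sinα = 28.5
Slice 4: Δl = 2.2/cos22.8° = 2.386 m; N'_4 = 156·cos22.8° − 8·2.386 = 124.7; c'Δl = 4.77; W sinα = 60.5
Slice 5: Δl = 1.7/cos31.6° = 1.996 m; N'_5 = 89·cos31.6° − 22·1.996 = 31.9; c'Δl = 3.99; W sinα = 46.6
Slice 6: Δl = 2.5/cos42.0° = 3.364 m; N'_6 = 59·cos42.0° − 11·3.364 = 6.8; c'Δl = 6.73; W sinα = 39.5
Σc'Δl = 26.8 kN/m; ΣN' = 321.5 kN/m; ΣW sinα = 185.6 kN/m
Resisting = 26.8 + 321.5·tan24.7° = 26.8 + 147.9 = 174.7 kN/m
FS = 174.7 / 185.6 = 0.942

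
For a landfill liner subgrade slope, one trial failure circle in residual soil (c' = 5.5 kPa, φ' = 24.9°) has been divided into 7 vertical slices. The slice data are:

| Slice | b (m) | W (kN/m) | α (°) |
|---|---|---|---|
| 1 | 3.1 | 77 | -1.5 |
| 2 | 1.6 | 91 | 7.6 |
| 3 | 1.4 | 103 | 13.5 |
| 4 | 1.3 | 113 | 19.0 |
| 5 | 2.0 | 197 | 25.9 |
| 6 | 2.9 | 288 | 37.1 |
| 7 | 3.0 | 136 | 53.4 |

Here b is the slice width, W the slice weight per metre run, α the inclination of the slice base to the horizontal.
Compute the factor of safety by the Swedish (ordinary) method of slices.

Ordinary method of slices: FS = Σ[c'·Δl_i + (W_i cosα_i)·tanφ'] / Σ W_i sinα_i, with Δl_i = b_i / cosα_i.
Slice 1: Δl = 3.1/cos(-1.5°) = 3.101 m; N'_1 = 77·cos(-1.5°) = 77.0; c'Δl = 17.06; W sinα = -2.0
Slice 2: Δl = 1.6/cos7.6° = 1.614 m; N'_2 = 91·cos7.6° = 90.2; c'Δl = 8.88; W sinα = 12.0
Slice 3: Δl = 1.4/cos13.5° = 1.440 m; N'_3 = 103·cos13.5° = 100.2; c'Δl = 7.92; W sinα = 24.0
Slice 4: Δl = 1.3/cos19.0° = 1.375 m; N'_4 = 113·cos19.0° = 106.8; c'Δl = 7.56; W sinα = 36.8
Slice 5: Δl = 2.0/cos25.9° = 2.223 m; N'_5 = 197·cos25.9° = 177.2; c'Δl = 12.23; W sinα = 86.0
Slice 6: Δl = 2.9/cos37.1° = 3.636 m; N'_6 = 288·cos37.1° = 229.7; c'Δl = 20.00; W sinα = 173.7
Slice 7: Δl = 3.0/cos53.4° = 5.032 m; N'_7 = 136·cos53.4° = 81.1; c'Δl = 27.67; W sinα = 109.2
Σc'Δl = 101.3 kN/m; ΣN' = 862.2 kN/m; ΣW sinα = 439.8 kN/m
Resisting = 101.3 + 862.2·tan24.9° = 101.3 + 400.2 = 501.5 kN/m
FS = 501.5 / 439.8 = 1.140

FS = 1.14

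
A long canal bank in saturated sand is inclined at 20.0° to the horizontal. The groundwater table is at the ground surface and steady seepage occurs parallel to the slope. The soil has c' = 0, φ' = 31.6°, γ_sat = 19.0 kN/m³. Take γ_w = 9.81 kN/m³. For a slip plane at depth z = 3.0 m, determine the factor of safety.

FS = 0.82

With seepage parallel to the slope and the water table at the surface, the effective normal stress on the slip plane uses the buoyant unit weight γ' = γ_sat − γ_w while the driving shear stress uses γ_sat:
FS = [c' + γ' z cos²β tanφ'] / [γ_sat z sinβ cosβ]
(For c' = 0 this reduces to FS = (γ'/γ_sat)·tanφ'/tanβ.)
γ' = 19.0 − 9.81 = 9.19 kN/m³
Numerator = 0.0 + 9.19·3.0·cos²20.0°·tan31.6° = 0.0 + 9.19·3.0·0.8830·0.6152 = 14.977 kPa
Denominator = 19.0·3.0·sin20.0°·cos20.0° = 19.0·3.0·0.3420·0.9397 = 18.319 kPa
FS = 14.977 / 18.319 = 0.818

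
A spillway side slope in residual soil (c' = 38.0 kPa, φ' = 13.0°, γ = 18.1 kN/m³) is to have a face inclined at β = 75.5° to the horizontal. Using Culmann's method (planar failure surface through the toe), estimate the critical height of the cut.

H_c = 14.72 m

Culmann's analysis gives the critical failure plane at α_cr = (β + φ')/2 = (75.5 + 13.0)/2 = 44.2°, and the critical height
H_c = (4c'/γ) · sinβ cosφ' / [1 − cos(β − φ')]
    = (4·38.0/18.1) · sin75.5°·cos13.0° / [1 − cos(62.5°)]
    = 8.398 · 0.9681·0.9744 / [1 − 0.4617]
    = 8.398 · 0.9433 / 0.5383
    = 14.72 m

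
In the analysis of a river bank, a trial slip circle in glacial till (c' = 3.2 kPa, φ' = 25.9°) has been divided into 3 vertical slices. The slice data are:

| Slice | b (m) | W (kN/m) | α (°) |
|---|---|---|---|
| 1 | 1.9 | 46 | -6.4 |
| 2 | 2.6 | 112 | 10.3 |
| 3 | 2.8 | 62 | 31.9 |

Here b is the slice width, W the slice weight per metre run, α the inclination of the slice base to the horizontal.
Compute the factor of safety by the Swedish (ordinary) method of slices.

Ordinary method of slices: FS = Σ[c'·Δl_i + (W_i cosα_i)·tanφ'] / Σ W_i sinα_i, with Δl_i = b_i / cosα_i.
Slice 1: Δl = 1.9/cos(-6.4°) = 1.912 m; N'_1 = 46·cos(-6.4°) = 45.7; c'Δl = 6.12; W sinα = -5.1
Slice 2: Δl = 2.6/cos10.3° = 2.643 m; N'_2 = 112·cos10.3° = 110.2; c'Δl = 8.46; W sinα = 20.0
Slice 3: Δl = 2.8/cos31.9° = 3.298 m; N'_3 = 62·cos31.9° = 52.6; c'Δl = 10.55; W sinα = 32.8
Σc'Δl = 25.1 kN/m; ΣN' = 208.5 kN/m; ΣW sinα = 47.7 kN/m
Resisting = 25.1 + 208.5·tan25.9° = 25.1 + 101.3 = 126.4 kN/m
FS = 126.4 / 47.7 = 2.652

FS = 2.65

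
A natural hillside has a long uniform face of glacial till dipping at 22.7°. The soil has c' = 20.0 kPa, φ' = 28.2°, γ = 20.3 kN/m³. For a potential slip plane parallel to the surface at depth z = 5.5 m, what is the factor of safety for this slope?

For an infinite slope with a slip plane parallel to the surface (no pore pressure): FS = [c' + γz cos²β tanφ'] / [γz sinβ cosβ].
γz = 20.3·5.5 = 111.65 kN/m²
Numerator = 20.0 + 111.65·cos²22.7°·tan28.2° = 20.0 + 111.65·0.8511·0.5362 = 70.951 kPa
Denominator = 111.65·sin22.7°·cos22.7° = 111.65·0.3859·0.9225 = 39.749 kPa
FS = 70.951 / 39.749 = 1.785

FS = 1.78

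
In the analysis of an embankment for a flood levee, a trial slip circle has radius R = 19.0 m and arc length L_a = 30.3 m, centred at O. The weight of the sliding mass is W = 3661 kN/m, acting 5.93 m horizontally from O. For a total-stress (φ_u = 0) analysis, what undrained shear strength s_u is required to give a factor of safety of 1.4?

FS = s_u·L_a·R / (W·d), so s_u = FS·W·d / (L_a·R).
s_u = 1.4·3661·5.93 / (30.30·19.0) = 30393.6 / 575.70 = 52.79 kPa

s_u = 52.8 kPa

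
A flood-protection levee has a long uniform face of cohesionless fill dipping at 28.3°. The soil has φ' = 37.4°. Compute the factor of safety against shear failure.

FS = 1.42

For a dry cohesionless infinite slope the factor of safety is FS = tanφ' / tanβ.
FS = tan37.4° / tan28.3° = 0.7646 / 0.5384 = 1.420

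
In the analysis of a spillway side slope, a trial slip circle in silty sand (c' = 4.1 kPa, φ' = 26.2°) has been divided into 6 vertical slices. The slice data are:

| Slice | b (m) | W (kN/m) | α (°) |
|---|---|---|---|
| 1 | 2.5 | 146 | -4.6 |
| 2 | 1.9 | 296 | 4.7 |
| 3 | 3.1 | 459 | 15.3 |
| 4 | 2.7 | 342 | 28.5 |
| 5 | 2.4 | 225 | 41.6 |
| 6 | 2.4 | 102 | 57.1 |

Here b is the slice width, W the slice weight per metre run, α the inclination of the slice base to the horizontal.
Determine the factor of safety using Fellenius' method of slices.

FS = 1.44

Ordinary method of slices: FS = Σ[c'·Δl_i + (W_i cosα_i)·tanφ'] / Σ W_i sinα_i, with Δl_i = b_i / cosα_i.
Slice 1: Δl = 2.5/cos(-4.6°) = 2.508 m; N'_1 = 146·cos(-4.6°) = 145.5; c'Δl = 10.28; W sinα = -11.7
Slice 2: Δl = 1.9/cos4.7° = 1.906 m; N'_2 = 296·cos4.7° = 295.0; c'Δl = 7.82; W sinα = 24.3
Slice 3: Δl = 3.1/cos15.3° = 3.214 m; N'_3 = 459·cos15.3° = 442.7; c'Δl = 13.18; W sinα = 121.1
Slice 4: Δl = 2.7/cos28.5° = 3.072 m; N'_4 = 342·cos28.5° = 300.6; c'Δl = 12.60; W sinα = 163.2
Slice 5: Δl = 2.4/cos41.6° = 3.209 m; N'_5 = 225·cos41.6° = 168.3; c'Δl = 13.16; W sinα = 149.4
Slice 6: Δl = 2.4/cos57.1° = 4.418 m; N'_6 = 102·cos57.1° = 55.4; c'Δl = 18.12; W sinα = 85.6
Σc'Δl = 75.1 kN/m; ΣN' = 1407.5 kN/m; ΣW sinα = 531.9 kN/m
Resisting = 75.1 + 1407.5·tan26.2° = 75.1 + 692.6 = 767.7 kN/m
FS = 767.7 / 531.9 = 1.443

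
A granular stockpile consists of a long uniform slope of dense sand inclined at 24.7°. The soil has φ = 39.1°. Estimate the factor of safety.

FS = 1.77

For a dry cohesionless infinite slope the factor of safety is FS = tanφ / tanβ.
FS = tan39.1° / tan24.7° = 0.8127 / 0.4599 = 1.767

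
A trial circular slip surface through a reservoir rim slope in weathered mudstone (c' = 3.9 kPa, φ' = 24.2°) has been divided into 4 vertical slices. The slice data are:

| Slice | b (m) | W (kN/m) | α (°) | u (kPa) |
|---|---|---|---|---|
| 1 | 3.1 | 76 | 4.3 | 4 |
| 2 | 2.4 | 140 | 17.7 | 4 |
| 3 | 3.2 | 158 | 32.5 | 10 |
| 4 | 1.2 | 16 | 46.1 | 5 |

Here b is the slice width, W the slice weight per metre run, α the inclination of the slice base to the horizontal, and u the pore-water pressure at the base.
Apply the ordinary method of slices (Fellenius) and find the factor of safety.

FS = 1.18

Ordinary method of slices: FS = Σ[c'·Δl_i + (W_i cosα_i − u_i·Δl_i)·tanφ'] / Σ W_i sinα_i, with Δl_i = b_i / cosα_i.
Slice 1: Δl = 3.1/cos4.3° = 3.109 m; N'_1 = 76·cos4.3° − 4·3.109 = 63.4; c'Δl = 12.12; W sinα = 5.7
Slice 2: Δl = 2.4/cos17.7° = 2.519 m; N'_2 = 140·cos17.7° − 4·2.519 = 123.3; c'Δl = 9.83; W sinα = 42.6
Slice 3: Δl = 3.2/cos32.5° = 3.794 m; N'_3 = 158·cos32.5° − 10·3.794 = 95.3; c'Δl = 14.80; W sinα = 84.9
Slice 4: Δl = 1.2/cos46.1° = 1.731 m; N'_4 = 16·cos46.1° − 5·1.731 = 2.4; c'Δl = 6.75; W sinα = 11.5
Σc'Δl = 43.5 kN/m; ΣN' = 284.4 kN/m; ΣW sinα = 144.7 kN/m
Resisting = 43.5 + 284.4·tan24.2° = 43.5 + 127.8 = 171.3 kN/m
FS = 171.3 / 144.7 = 1.184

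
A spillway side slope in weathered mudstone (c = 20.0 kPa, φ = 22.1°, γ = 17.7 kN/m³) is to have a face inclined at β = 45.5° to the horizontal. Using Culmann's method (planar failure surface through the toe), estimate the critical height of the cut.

H_c = 36.32 m

Culmann's analysis gives the critical failure plane at α_cr = (β + φ)/2 = (45.5 + 22.1)/2 = 33.8°, and the critical height
H_c = (4c/γ) · sinβ cosφ / [1 − cos(β − φ)]
    = (4·20.0/17.7) · sin45.5°·cos22.1° / [1 − cos(23.4°)]
    = 4.520 · 0.7133·0.9265 / [1 − 0.9178]
    = 4.520 · 0.6608 / 0.0822
    = 36.32 m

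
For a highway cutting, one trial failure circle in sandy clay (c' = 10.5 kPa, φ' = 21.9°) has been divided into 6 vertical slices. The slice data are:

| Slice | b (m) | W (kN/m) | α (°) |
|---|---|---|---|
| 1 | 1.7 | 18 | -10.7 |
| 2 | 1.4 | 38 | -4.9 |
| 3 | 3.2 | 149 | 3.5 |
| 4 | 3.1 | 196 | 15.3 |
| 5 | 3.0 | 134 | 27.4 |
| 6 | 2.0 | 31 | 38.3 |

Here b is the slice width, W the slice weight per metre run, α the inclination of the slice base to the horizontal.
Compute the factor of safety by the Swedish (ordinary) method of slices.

Ordinary method of slices: FS = Σ[c'·Δl_i + (W_i cosα_i)·tanφ'] / Σ W_i sinα_i, with Δl_i = b_i / cosα_i.
Slice 1: Δl = 1.7/cos(-10.7°) = 1.730 m; N'_1 = 18·cos(-10.7°) = 17.7; c'Δl = 18.17; W sinα = -3.3
Slice 2: Δl = 1.4/cos(-4.9°) = 1.405 m; N'_2 = 38·cos(-4.9°) = 37.9; c'Δl = 14.75; W sinα = -3.2
Slice 3: Δl = 3.2/cos3.5° = 3.206 m; N'_3 = 149·cos3.5° = 148.7; c'Δl = 33.66; W sinα = 9.1
Slice 4: Δl = 3.1/cos15.3° = 3.214 m; N'_4 = 196·cos15.3° = 189.1; c'Δl = 33.75; W sinα = 51.7
Slice 5: Δl = 3.0/cos27.4° = 3.379 m; N'_5 = 134·cos27.4° = 119.0; c'Δl = 35.48; W sinα = 61.7
Slice 6: Δl = 2.0/cos38.3° = 2.548 m; N'_6 = 31·cos38.3° = 24.3; c'Δl = 26.76; W sinα = 19.2
Σc'Δl = 162.6 kN/m; ΣN' = 536.6 kN/m; ΣW sinα = 135.1 kN/m
Resisting = 162.6 + 536.6·tan21.9° = 162.6 + 215.7 = 378.3 kN/m
FS = 378.3 / 135.1 = 2.800

FS = 2.80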